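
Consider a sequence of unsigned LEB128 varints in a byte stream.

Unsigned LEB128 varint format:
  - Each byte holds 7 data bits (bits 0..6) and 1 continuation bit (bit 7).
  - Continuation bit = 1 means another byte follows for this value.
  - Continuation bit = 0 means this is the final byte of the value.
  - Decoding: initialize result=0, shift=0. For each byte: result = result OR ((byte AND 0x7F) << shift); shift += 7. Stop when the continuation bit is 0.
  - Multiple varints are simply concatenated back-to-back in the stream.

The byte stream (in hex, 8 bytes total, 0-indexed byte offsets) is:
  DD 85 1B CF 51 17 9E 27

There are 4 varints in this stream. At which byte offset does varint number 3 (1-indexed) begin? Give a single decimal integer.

Answer: 5

Derivation:
  byte[0]=0xDD cont=1 payload=0x5D=93: acc |= 93<<0 -> acc=93 shift=7
  byte[1]=0x85 cont=1 payload=0x05=5: acc |= 5<<7 -> acc=733 shift=14
  byte[2]=0x1B cont=0 payload=0x1B=27: acc |= 27<<14 -> acc=443101 shift=21 [end]
Varint 1: bytes[0:3] = DD 85 1B -> value 443101 (3 byte(s))
  byte[3]=0xCF cont=1 payload=0x4F=79: acc |= 79<<0 -> acc=79 shift=7
  byte[4]=0x51 cont=0 payload=0x51=81: acc |= 81<<7 -> acc=10447 shift=14 [end]
Varint 2: bytes[3:5] = CF 51 -> value 10447 (2 byte(s))
  byte[5]=0x17 cont=0 payload=0x17=23: acc |= 23<<0 -> acc=23 shift=7 [end]
Varint 3: bytes[5:6] = 17 -> value 23 (1 byte(s))
  byte[6]=0x9E cont=1 payload=0x1E=30: acc |= 30<<0 -> acc=30 shift=7
  byte[7]=0x27 cont=0 payload=0x27=39: acc |= 39<<7 -> acc=5022 shift=14 [end]
Varint 4: bytes[6:8] = 9E 27 -> value 5022 (2 byte(s))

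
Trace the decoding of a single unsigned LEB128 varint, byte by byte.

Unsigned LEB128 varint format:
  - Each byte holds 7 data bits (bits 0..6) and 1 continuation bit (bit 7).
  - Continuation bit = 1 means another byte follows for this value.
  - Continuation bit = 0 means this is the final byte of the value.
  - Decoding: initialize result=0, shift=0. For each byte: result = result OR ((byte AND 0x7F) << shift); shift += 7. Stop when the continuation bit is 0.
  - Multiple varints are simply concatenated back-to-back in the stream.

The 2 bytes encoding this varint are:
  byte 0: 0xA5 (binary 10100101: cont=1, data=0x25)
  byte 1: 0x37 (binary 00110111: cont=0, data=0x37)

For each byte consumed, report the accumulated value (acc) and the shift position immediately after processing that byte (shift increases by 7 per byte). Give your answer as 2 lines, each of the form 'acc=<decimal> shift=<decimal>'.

Answer: acc=37 shift=7
acc=7077 shift=14

Derivation:
byte 0=0xA5: payload=0x25=37, contrib = 37<<0 = 37; acc -> 37, shift -> 7
byte 1=0x37: payload=0x37=55, contrib = 55<<7 = 7040; acc -> 7077, shift -> 14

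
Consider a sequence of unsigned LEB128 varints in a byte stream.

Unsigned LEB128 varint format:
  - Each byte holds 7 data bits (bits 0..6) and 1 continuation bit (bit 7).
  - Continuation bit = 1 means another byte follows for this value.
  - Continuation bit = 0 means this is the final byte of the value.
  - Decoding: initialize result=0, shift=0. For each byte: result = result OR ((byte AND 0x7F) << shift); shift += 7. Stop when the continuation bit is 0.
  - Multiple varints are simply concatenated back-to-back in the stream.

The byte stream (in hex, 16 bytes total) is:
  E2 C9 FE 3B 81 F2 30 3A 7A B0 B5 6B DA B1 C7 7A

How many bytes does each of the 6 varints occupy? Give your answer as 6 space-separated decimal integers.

Answer: 4 3 1 1 3 4

Derivation:
  byte[0]=0xE2 cont=1 payload=0x62=98: acc |= 98<<0 -> acc=98 shift=7
  byte[1]=0xC9 cont=1 payload=0x49=73: acc |= 73<<7 -> acc=9442 shift=14
  byte[2]=0xFE cont=1 payload=0x7E=126: acc |= 126<<14 -> acc=2073826 shift=21
  byte[3]=0x3B cont=0 payload=0x3B=59: acc |= 59<<21 -> acc=125805794 shift=28 [end]
Varint 1: bytes[0:4] = E2 C9 FE 3B -> value 125805794 (4 byte(s))
  byte[4]=0x81 cont=1 payload=0x01=1: acc |= 1<<0 -> acc=1 shift=7
  byte[5]=0xF2 cont=1 payload=0x72=114: acc |= 114<<7 -> acc=14593 shift=14
  byte[6]=0x30 cont=0 payload=0x30=48: acc |= 48<<14 -> acc=801025 shift=21 [end]
Varint 2: bytes[4:7] = 81 F2 30 -> value 801025 (3 byte(s))
  byte[7]=0x3A cont=0 payload=0x3A=58: acc |= 58<<0 -> acc=58 shift=7 [end]
Varint 3: bytes[7:8] = 3A -> value 58 (1 byte(s))
  byte[8]=0x7A cont=0 payload=0x7A=122: acc |= 122<<0 -> acc=122 shift=7 [end]
Varint 4: bytes[8:9] = 7A -> value 122 (1 byte(s))
  byte[9]=0xB0 cont=1 payload=0x30=48: acc |= 48<<0 -> acc=48 shift=7
  byte[10]=0xB5 cont=1 payload=0x35=53: acc |= 53<<7 -> acc=6832 shift=14
  byte[11]=0x6B cont=0 payload=0x6B=107: acc |= 107<<14 -> acc=1759920 shift=21 [end]
Varint 5: bytes[9:12] = B0 B5 6B -> value 1759920 (3 byte(s))
  byte[12]=0xDA cont=1 payload=0x5A=90: acc |= 90<<0 -> acc=90 shift=7
  byte[13]=0xB1 cont=1 payload=0x31=49: acc |= 49<<7 -> acc=6362 shift=14
  byte[14]=0xC7 cont=1 payload=0x47=71: acc |= 71<<14 -> acc=1169626 shift=21
  byte[15]=0x7A cont=0 payload=0x7A=122: acc |= 122<<21 -> acc=257022170 shift=28 [end]
Varint 6: bytes[12:16] = DA B1 C7 7A -> value 257022170 (4 byte(s))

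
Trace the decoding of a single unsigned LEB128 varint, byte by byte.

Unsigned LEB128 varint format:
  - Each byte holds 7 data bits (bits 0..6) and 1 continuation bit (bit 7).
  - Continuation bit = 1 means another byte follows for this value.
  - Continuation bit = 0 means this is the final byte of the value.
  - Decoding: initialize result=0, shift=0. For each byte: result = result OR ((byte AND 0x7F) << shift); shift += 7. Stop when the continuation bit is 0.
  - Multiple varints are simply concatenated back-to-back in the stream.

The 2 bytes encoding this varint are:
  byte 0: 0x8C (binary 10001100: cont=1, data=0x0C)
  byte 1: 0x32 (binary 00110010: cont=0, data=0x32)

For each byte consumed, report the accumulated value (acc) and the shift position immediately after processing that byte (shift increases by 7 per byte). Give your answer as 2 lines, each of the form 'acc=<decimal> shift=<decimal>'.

byte 0=0x8C: payload=0x0C=12, contrib = 12<<0 = 12; acc -> 12, shift -> 7
byte 1=0x32: payload=0x32=50, contrib = 50<<7 = 6400; acc -> 6412, shift -> 14

Answer: acc=12 shift=7
acc=6412 shift=14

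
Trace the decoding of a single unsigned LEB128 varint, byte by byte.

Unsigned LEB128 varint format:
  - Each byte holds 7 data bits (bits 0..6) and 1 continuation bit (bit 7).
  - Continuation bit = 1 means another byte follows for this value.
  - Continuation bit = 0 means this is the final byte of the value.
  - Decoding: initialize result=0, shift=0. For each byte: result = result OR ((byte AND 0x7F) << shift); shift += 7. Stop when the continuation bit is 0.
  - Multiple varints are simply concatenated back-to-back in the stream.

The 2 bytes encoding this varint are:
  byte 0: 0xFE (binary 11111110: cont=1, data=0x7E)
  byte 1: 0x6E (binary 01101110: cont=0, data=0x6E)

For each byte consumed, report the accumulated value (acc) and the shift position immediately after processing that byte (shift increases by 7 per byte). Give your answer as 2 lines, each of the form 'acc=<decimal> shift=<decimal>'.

Answer: acc=126 shift=7
acc=14206 shift=14

Derivation:
byte 0=0xFE: payload=0x7E=126, contrib = 126<<0 = 126; acc -> 126, shift -> 7
byte 1=0x6E: payload=0x6E=110, contrib = 110<<7 = 14080; acc -> 14206, shift -> 14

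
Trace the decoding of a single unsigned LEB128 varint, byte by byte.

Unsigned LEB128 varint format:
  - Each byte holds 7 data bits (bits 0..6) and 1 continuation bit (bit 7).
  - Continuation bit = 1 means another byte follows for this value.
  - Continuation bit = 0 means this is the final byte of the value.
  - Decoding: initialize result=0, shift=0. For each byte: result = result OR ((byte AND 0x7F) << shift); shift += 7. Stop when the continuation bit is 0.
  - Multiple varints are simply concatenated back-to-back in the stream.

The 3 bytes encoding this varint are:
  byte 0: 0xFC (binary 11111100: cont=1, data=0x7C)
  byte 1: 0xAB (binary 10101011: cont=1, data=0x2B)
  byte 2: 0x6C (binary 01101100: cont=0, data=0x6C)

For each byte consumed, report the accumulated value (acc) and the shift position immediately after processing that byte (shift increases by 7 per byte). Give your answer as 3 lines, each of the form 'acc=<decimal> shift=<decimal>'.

Answer: acc=124 shift=7
acc=5628 shift=14
acc=1775100 shift=21

Derivation:
byte 0=0xFC: payload=0x7C=124, contrib = 124<<0 = 124; acc -> 124, shift -> 7
byte 1=0xAB: payload=0x2B=43, contrib = 43<<7 = 5504; acc -> 5628, shift -> 14
byte 2=0x6C: payload=0x6C=108, contrib = 108<<14 = 1769472; acc -> 1775100, shift -> 21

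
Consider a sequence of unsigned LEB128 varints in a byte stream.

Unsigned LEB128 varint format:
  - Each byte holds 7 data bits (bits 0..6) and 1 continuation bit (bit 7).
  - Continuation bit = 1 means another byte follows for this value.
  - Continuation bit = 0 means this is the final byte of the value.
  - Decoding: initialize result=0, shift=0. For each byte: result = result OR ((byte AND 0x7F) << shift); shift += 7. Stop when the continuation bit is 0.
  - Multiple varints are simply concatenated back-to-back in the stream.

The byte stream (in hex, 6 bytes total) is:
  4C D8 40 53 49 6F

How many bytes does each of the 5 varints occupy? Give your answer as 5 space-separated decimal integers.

  byte[0]=0x4C cont=0 payload=0x4C=76: acc |= 76<<0 -> acc=76 shift=7 [end]
Varint 1: bytes[0:1] = 4C -> value 76 (1 byte(s))
  byte[1]=0xD8 cont=1 payload=0x58=88: acc |= 88<<0 -> acc=88 shift=7
  byte[2]=0x40 cont=0 payload=0x40=64: acc |= 64<<7 -> acc=8280 shift=14 [end]
Varint 2: bytes[1:3] = D8 40 -> value 8280 (2 byte(s))
  byte[3]=0x53 cont=0 payload=0x53=83: acc |= 83<<0 -> acc=83 shift=7 [end]
Varint 3: bytes[3:4] = 53 -> value 83 (1 byte(s))
  byte[4]=0x49 cont=0 payload=0x49=73: acc |= 73<<0 -> acc=73 shift=7 [end]
Varint 4: bytes[4:5] = 49 -> value 73 (1 byte(s))
  byte[5]=0x6F cont=0 payload=0x6F=111: acc |= 111<<0 -> acc=111 shift=7 [end]
Varint 5: bytes[5:6] = 6F -> value 111 (1 byte(s))

Answer: 1 2 1 1 1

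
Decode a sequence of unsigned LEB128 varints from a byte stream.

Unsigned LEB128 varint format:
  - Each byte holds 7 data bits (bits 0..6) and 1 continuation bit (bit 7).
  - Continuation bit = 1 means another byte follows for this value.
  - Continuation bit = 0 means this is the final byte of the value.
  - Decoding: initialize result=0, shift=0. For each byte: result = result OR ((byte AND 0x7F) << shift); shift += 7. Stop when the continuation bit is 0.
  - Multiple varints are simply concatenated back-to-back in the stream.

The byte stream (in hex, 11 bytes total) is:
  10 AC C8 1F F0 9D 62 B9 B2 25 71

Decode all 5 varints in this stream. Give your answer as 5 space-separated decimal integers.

Answer: 16 517164 1609456 612665 113

Derivation:
  byte[0]=0x10 cont=0 payload=0x10=16: acc |= 16<<0 -> acc=16 shift=7 [end]
Varint 1: bytes[0:1] = 10 -> value 16 (1 byte(s))
  byte[1]=0xAC cont=1 payload=0x2C=44: acc |= 44<<0 -> acc=44 shift=7
  byte[2]=0xC8 cont=1 payload=0x48=72: acc |= 72<<7 -> acc=9260 shift=14
  byte[3]=0x1F cont=0 payload=0x1F=31: acc |= 31<<14 -> acc=517164 shift=21 [end]
Varint 2: bytes[1:4] = AC C8 1F -> value 517164 (3 byte(s))
  byte[4]=0xF0 cont=1 payload=0x70=112: acc |= 112<<0 -> acc=112 shift=7
  byte[5]=0x9D cont=1 payload=0x1D=29: acc |= 29<<7 -> acc=3824 shift=14
  byte[6]=0x62 cont=0 payload=0x62=98: acc |= 98<<14 -> acc=1609456 shift=21 [end]
Varint 3: bytes[4:7] = F0 9D 62 -> value 1609456 (3 byte(s))
  byte[7]=0xB9 cont=1 payload=0x39=57: acc |= 57<<0 -> acc=57 shift=7
  byte[8]=0xB2 cont=1 payload=0x32=50: acc |= 50<<7 -> acc=6457 shift=14
  byte[9]=0x25 cont=0 payload=0x25=37: acc |= 37<<14 -> acc=612665 shift=21 [end]
Varint 4: bytes[7:10] = B9 B2 25 -> value 612665 (3 byte(s))
  byte[10]=0x71 cont=0 payload=0x71=113: acc |= 113<<0 -> acc=113 shift=7 [end]
Varint 5: bytes[10:11] = 71 -> value 113 (1 byte(s))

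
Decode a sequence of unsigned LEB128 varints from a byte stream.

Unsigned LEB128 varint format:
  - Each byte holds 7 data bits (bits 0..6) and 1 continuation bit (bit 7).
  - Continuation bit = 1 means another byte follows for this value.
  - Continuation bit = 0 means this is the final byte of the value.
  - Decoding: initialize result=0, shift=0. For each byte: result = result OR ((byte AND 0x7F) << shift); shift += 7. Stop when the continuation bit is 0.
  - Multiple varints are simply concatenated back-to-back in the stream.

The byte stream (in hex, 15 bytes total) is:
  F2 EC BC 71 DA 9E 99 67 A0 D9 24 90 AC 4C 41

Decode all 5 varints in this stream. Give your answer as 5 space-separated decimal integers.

  byte[0]=0xF2 cont=1 payload=0x72=114: acc |= 114<<0 -> acc=114 shift=7
  byte[1]=0xEC cont=1 payload=0x6C=108: acc |= 108<<7 -> acc=13938 shift=14
  byte[2]=0xBC cont=1 payload=0x3C=60: acc |= 60<<14 -> acc=996978 shift=21
  byte[3]=0x71 cont=0 payload=0x71=113: acc |= 113<<21 -> acc=237975154 shift=28 [end]
Varint 1: bytes[0:4] = F2 EC BC 71 -> value 237975154 (4 byte(s))
  byte[4]=0xDA cont=1 payload=0x5A=90: acc |= 90<<0 -> acc=90 shift=7
  byte[5]=0x9E cont=1 payload=0x1E=30: acc |= 30<<7 -> acc=3930 shift=14
  byte[6]=0x99 cont=1 payload=0x19=25: acc |= 25<<14 -> acc=413530 shift=21
  byte[7]=0x67 cont=0 payload=0x67=103: acc |= 103<<21 -> acc=216420186 shift=28 [end]
Varint 2: bytes[4:8] = DA 9E 99 67 -> value 216420186 (4 byte(s))
  byte[8]=0xA0 cont=1 payload=0x20=32: acc |= 32<<0 -> acc=32 shift=7
  byte[9]=0xD9 cont=1 payload=0x59=89: acc |= 89<<7 -> acc=11424 shift=14
  byte[10]=0x24 cont=0 payload=0x24=36: acc |= 36<<14 -> acc=601248 shift=21 [end]
Varint 3: bytes[8:11] = A0 D9 24 -> value 601248 (3 byte(s))
  byte[11]=0x90 cont=1 payload=0x10=16: acc |= 16<<0 -> acc=16 shift=7
  byte[12]=0xAC cont=1 payload=0x2C=44: acc |= 44<<7 -> acc=5648 shift=14
  byte[13]=0x4C cont=0 payload=0x4C=76: acc |= 76<<14 -> acc=1250832 shift=21 [end]
Varint 4: bytes[11:14] = 90 AC 4C -> value 1250832 (3 byte(s))
  byte[14]=0x41 cont=0 payload=0x41=65: acc |= 65<<0 -> acc=65 shift=7 [end]
Varint 5: bytes[14:15] = 41 -> value 65 (1 byte(s))

Answer: 237975154 216420186 601248 1250832 65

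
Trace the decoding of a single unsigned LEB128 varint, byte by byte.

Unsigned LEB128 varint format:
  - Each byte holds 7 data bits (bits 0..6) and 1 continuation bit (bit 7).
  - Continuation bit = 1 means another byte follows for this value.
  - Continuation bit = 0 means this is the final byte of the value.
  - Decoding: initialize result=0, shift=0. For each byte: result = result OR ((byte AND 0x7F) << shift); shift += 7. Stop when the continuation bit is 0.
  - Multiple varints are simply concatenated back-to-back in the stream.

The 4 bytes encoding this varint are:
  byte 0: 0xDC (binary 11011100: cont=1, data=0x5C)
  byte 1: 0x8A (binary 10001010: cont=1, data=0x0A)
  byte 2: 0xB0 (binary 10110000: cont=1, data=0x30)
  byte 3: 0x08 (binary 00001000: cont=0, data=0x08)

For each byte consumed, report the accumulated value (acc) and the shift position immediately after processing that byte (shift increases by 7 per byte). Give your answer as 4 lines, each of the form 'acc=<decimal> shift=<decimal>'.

byte 0=0xDC: payload=0x5C=92, contrib = 92<<0 = 92; acc -> 92, shift -> 7
byte 1=0x8A: payload=0x0A=10, contrib = 10<<7 = 1280; acc -> 1372, shift -> 14
byte 2=0xB0: payload=0x30=48, contrib = 48<<14 = 786432; acc -> 787804, shift -> 21
byte 3=0x08: payload=0x08=8, contrib = 8<<21 = 16777216; acc -> 17565020, shift -> 28

Answer: acc=92 shift=7
acc=1372 shift=14
acc=787804 shift=21
acc=17565020 shift=28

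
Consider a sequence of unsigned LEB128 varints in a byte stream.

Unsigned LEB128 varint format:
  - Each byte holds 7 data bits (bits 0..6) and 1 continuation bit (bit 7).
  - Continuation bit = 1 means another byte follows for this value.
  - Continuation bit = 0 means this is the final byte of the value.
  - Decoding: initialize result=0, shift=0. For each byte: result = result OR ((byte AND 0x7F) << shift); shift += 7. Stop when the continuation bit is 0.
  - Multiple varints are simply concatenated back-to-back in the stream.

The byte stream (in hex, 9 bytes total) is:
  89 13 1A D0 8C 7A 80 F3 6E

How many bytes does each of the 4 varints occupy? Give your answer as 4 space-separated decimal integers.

Answer: 2 1 3 3

Derivation:
  byte[0]=0x89 cont=1 payload=0x09=9: acc |= 9<<0 -> acc=9 shift=7
  byte[1]=0x13 cont=0 payload=0x13=19: acc |= 19<<7 -> acc=2441 shift=14 [end]
Varint 1: bytes[0:2] = 89 13 -> value 2441 (2 byte(s))
  byte[2]=0x1A cont=0 payload=0x1A=26: acc |= 26<<0 -> acc=26 shift=7 [end]
Varint 2: bytes[2:3] = 1A -> value 26 (1 byte(s))
  byte[3]=0xD0 cont=1 payload=0x50=80: acc |= 80<<0 -> acc=80 shift=7
  byte[4]=0x8C cont=1 payload=0x0C=12: acc |= 12<<7 -> acc=1616 shift=14
  byte[5]=0x7A cont=0 payload=0x7A=122: acc |= 122<<14 -> acc=2000464 shift=21 [end]
Varint 3: bytes[3:6] = D0 8C 7A -> value 2000464 (3 byte(s))
  byte[6]=0x80 cont=1 payload=0x00=0: acc |= 0<<0 -> acc=0 shift=7
  byte[7]=0xF3 cont=1 payload=0x73=115: acc |= 115<<7 -> acc=14720 shift=14
  byte[8]=0x6E cont=0 payload=0x6E=110: acc |= 110<<14 -> acc=1816960 shift=21 [end]
Varint 4: bytes[6:9] = 80 F3 6E -> value 1816960 (3 byte(s))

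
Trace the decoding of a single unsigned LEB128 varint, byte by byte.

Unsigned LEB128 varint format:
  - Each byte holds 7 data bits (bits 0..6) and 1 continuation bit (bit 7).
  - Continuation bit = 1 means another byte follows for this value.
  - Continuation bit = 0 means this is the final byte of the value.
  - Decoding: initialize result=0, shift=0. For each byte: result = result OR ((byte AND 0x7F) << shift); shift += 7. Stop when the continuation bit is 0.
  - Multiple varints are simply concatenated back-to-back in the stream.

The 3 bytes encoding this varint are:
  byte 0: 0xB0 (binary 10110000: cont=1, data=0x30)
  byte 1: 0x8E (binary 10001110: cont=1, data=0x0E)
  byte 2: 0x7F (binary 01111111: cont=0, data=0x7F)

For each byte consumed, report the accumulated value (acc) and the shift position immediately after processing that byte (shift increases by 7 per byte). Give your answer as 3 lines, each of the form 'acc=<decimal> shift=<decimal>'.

byte 0=0xB0: payload=0x30=48, contrib = 48<<0 = 48; acc -> 48, shift -> 7
byte 1=0x8E: payload=0x0E=14, contrib = 14<<7 = 1792; acc -> 1840, shift -> 14
byte 2=0x7F: payload=0x7F=127, contrib = 127<<14 = 2080768; acc -> 2082608, shift -> 21

Answer: acc=48 shift=7
acc=1840 shift=14
acc=2082608 shift=21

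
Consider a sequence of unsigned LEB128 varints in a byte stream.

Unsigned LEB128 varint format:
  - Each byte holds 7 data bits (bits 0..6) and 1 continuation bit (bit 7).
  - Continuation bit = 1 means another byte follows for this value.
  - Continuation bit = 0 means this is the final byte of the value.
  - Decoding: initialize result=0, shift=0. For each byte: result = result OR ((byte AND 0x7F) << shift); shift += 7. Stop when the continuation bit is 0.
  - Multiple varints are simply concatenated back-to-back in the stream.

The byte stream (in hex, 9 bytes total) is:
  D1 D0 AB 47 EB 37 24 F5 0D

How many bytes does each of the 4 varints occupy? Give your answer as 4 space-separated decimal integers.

  byte[0]=0xD1 cont=1 payload=0x51=81: acc |= 81<<0 -> acc=81 shift=7
  byte[1]=0xD0 cont=1 payload=0x50=80: acc |= 80<<7 -> acc=10321 shift=14
  byte[2]=0xAB cont=1 payload=0x2B=43: acc |= 43<<14 -> acc=714833 shift=21
  byte[3]=0x47 cont=0 payload=0x47=71: acc |= 71<<21 -> acc=149612625 shift=28 [end]
Varint 1: bytes[0:4] = D1 D0 AB 47 -> value 149612625 (4 byte(s))
  byte[4]=0xEB cont=1 payload=0x6B=107: acc |= 107<<0 -> acc=107 shift=7
  byte[5]=0x37 cont=0 payload=0x37=55: acc |= 55<<7 -> acc=7147 shift=14 [end]
Varint 2: bytes[4:6] = EB 37 -> value 7147 (2 byte(s))
  byte[6]=0x24 cont=0 payload=0x24=36: acc |= 36<<0 -> acc=36 shift=7 [end]
Varint 3: bytes[6:7] = 24 -> value 36 (1 byte(s))
  byte[7]=0xF5 cont=1 payload=0x75=117: acc |= 117<<0 -> acc=117 shift=7
  byte[8]=0x0D cont=0 payload=0x0D=13: acc |= 13<<7 -> acc=1781 shift=14 [end]
Varint 4: bytes[7:9] = F5 0D -> value 1781 (2 byte(s))

Answer: 4 2 1 2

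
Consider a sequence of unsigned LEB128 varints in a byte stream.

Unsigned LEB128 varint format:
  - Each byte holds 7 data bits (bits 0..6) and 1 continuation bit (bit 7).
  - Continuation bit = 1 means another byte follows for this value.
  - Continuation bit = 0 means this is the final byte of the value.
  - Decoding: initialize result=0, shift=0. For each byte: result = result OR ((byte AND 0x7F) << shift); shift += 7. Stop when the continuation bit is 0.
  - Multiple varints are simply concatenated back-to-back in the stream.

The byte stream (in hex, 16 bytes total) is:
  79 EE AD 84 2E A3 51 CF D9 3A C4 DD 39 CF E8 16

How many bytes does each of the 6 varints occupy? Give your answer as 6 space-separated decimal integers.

Answer: 1 4 2 3 3 3

Derivation:
  byte[0]=0x79 cont=0 payload=0x79=121: acc |= 121<<0 -> acc=121 shift=7 [end]
Varint 1: bytes[0:1] = 79 -> value 121 (1 byte(s))
  byte[1]=0xEE cont=1 payload=0x6E=110: acc |= 110<<0 -> acc=110 shift=7
  byte[2]=0xAD cont=1 payload=0x2D=45: acc |= 45<<7 -> acc=5870 shift=14
  byte[3]=0x84 cont=1 payload=0x04=4: acc |= 4<<14 -> acc=71406 shift=21
  byte[4]=0x2E cont=0 payload=0x2E=46: acc |= 46<<21 -> acc=96540398 shift=28 [end]
Varint 2: bytes[1:5] = EE AD 84 2E -> value 96540398 (4 byte(s))
  byte[5]=0xA3 cont=1 payload=0x23=35: acc |= 35<<0 -> acc=35 shift=7
  byte[6]=0x51 cont=0 payload=0x51=81: acc |= 81<<7 -> acc=10403 shift=14 [end]
Varint 3: bytes[5:7] = A3 51 -> value 10403 (2 byte(s))
  byte[7]=0xCF cont=1 payload=0x4F=79: acc |= 79<<0 -> acc=79 shift=7
  byte[8]=0xD9 cont=1 payload=0x59=89: acc |= 89<<7 -> acc=11471 shift=14
  byte[9]=0x3A cont=0 payload=0x3A=58: acc |= 58<<14 -> acc=961743 shift=21 [end]
Varint 4: bytes[7:10] = CF D9 3A -> value 961743 (3 byte(s))
  byte[10]=0xC4 cont=1 payload=0x44=68: acc |= 68<<0 -> acc=68 shift=7
  byte[11]=0xDD cont=1 payload=0x5D=93: acc |= 93<<7 -> acc=11972 shift=14
  byte[12]=0x39 cont=0 payload=0x39=57: acc |= 57<<14 -> acc=945860 shift=21 [end]
Varint 5: bytes[10:13] = C4 DD 39 -> value 945860 (3 byte(s))
  byte[13]=0xCF cont=1 payload=0x4F=79: acc |= 79<<0 -> acc=79 shift=7
  byte[14]=0xE8 cont=1 payload=0x68=104: acc |= 104<<7 -> acc=13391 shift=14
  byte[15]=0x16 cont=0 payload=0x16=22: acc |= 22<<14 -> acc=373839 shift=21 [end]
Varint 6: bytes[13:16] = CF E8 16 -> value 373839 (3 byte(s))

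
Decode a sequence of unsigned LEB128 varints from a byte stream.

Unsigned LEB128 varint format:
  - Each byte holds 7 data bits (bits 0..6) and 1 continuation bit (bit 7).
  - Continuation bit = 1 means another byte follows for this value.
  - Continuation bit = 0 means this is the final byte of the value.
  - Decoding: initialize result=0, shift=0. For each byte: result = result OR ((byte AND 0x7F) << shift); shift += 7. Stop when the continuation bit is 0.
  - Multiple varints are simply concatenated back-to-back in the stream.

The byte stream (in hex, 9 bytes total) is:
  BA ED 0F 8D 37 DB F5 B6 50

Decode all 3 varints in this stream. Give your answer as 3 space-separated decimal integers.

  byte[0]=0xBA cont=1 payload=0x3A=58: acc |= 58<<0 -> acc=58 shift=7
  byte[1]=0xED cont=1 payload=0x6D=109: acc |= 109<<7 -> acc=14010 shift=14
  byte[2]=0x0F cont=0 payload=0x0F=15: acc |= 15<<14 -> acc=259770 shift=21 [end]
Varint 1: bytes[0:3] = BA ED 0F -> value 259770 (3 byte(s))
  byte[3]=0x8D cont=1 payload=0x0D=13: acc |= 13<<0 -> acc=13 shift=7
  byte[4]=0x37 cont=0 payload=0x37=55: acc |= 55<<7 -> acc=7053 shift=14 [end]
Varint 2: bytes[3:5] = 8D 37 -> value 7053 (2 byte(s))
  byte[5]=0xDB cont=1 payload=0x5B=91: acc |= 91<<0 -> acc=91 shift=7
  byte[6]=0xF5 cont=1 payload=0x75=117: acc |= 117<<7 -> acc=15067 shift=14
  byte[7]=0xB6 cont=1 payload=0x36=54: acc |= 54<<14 -> acc=899803 shift=21
  byte[8]=0x50 cont=0 payload=0x50=80: acc |= 80<<21 -> acc=168671963 shift=28 [end]
Varint 3: bytes[5:9] = DB F5 B6 50 -> value 168671963 (4 byte(s))

Answer: 259770 7053 168671963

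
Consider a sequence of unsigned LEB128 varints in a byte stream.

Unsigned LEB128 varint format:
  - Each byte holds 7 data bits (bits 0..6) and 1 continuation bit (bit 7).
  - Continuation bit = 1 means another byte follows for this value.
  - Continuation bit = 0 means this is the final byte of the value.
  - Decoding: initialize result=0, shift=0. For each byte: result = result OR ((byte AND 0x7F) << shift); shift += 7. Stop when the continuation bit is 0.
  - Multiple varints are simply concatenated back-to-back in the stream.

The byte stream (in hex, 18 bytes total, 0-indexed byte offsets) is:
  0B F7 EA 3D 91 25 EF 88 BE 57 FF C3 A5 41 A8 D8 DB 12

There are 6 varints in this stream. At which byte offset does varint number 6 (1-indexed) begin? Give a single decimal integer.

  byte[0]=0x0B cont=0 payload=0x0B=11: acc |= 11<<0 -> acc=11 shift=7 [end]
Varint 1: bytes[0:1] = 0B -> value 11 (1 byte(s))
  byte[1]=0xF7 cont=1 payload=0x77=119: acc |= 119<<0 -> acc=119 shift=7
  byte[2]=0xEA cont=1 payload=0x6A=106: acc |= 106<<7 -> acc=13687 shift=14
  byte[3]=0x3D cont=0 payload=0x3D=61: acc |= 61<<14 -> acc=1013111 shift=21 [end]
Varint 2: bytes[1:4] = F7 EA 3D -> value 1013111 (3 byte(s))
  byte[4]=0x91 cont=1 payload=0x11=17: acc |= 17<<0 -> acc=17 shift=7
  byte[5]=0x25 cont=0 payload=0x25=37: acc |= 37<<7 -> acc=4753 shift=14 [end]
Varint 3: bytes[4:6] = 91 25 -> value 4753 (2 byte(s))
  byte[6]=0xEF cont=1 payload=0x6F=111: acc |= 111<<0 -> acc=111 shift=7
  byte[7]=0x88 cont=1 payload=0x08=8: acc |= 8<<7 -> acc=1135 shift=14
  byte[8]=0xBE cont=1 payload=0x3E=62: acc |= 62<<14 -> acc=1016943 shift=21
  byte[9]=0x57 cont=0 payload=0x57=87: acc |= 87<<21 -> acc=183469167 shift=28 [end]
Varint 4: bytes[6:10] = EF 88 BE 57 -> value 183469167 (4 byte(s))
  byte[10]=0xFF cont=1 payload=0x7F=127: acc |= 127<<0 -> acc=127 shift=7
  byte[11]=0xC3 cont=1 payload=0x43=67: acc |= 67<<7 -> acc=8703 shift=14
  byte[12]=0xA5 cont=1 payload=0x25=37: acc |= 37<<14 -> acc=614911 shift=21
  byte[13]=0x41 cont=0 payload=0x41=65: acc |= 65<<21 -> acc=136929791 shift=28 [end]
Varint 5: bytes[10:14] = FF C3 A5 41 -> value 136929791 (4 byte(s))
  byte[14]=0xA8 cont=1 payload=0x28=40: acc |= 40<<0 -> acc=40 shift=7
  byte[15]=0xD8 cont=1 payload=0x58=88: acc |= 88<<7 -> acc=11304 shift=14
  byte[16]=0xDB cont=1 payload=0x5B=91: acc |= 91<<14 -> acc=1502248 shift=21
  byte[17]=0x12 cont=0 payload=0x12=18: acc |= 18<<21 -> acc=39250984 shift=28 [end]
Varint 6: bytes[14:18] = A8 D8 DB 12 -> value 39250984 (4 byte(s))

Answer: 14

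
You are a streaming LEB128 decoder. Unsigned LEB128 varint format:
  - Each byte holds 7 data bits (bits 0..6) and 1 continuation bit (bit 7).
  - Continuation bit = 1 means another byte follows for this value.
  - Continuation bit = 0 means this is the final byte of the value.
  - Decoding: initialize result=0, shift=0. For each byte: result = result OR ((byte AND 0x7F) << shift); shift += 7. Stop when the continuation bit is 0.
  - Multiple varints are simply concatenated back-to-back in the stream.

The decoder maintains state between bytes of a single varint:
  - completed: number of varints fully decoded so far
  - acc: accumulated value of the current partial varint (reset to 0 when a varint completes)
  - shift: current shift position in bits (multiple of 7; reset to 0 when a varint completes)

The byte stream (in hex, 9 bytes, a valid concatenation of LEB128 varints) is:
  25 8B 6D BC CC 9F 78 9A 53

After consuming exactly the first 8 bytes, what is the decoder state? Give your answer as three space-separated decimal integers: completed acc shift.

byte[0]=0x25 cont=0 payload=0x25: varint #1 complete (value=37); reset -> completed=1 acc=0 shift=0
byte[1]=0x8B cont=1 payload=0x0B: acc |= 11<<0 -> completed=1 acc=11 shift=7
byte[2]=0x6D cont=0 payload=0x6D: varint #2 complete (value=13963); reset -> completed=2 acc=0 shift=0
byte[3]=0xBC cont=1 payload=0x3C: acc |= 60<<0 -> completed=2 acc=60 shift=7
byte[4]=0xCC cont=1 payload=0x4C: acc |= 76<<7 -> completed=2 acc=9788 shift=14
byte[5]=0x9F cont=1 payload=0x1F: acc |= 31<<14 -> completed=2 acc=517692 shift=21
byte[6]=0x78 cont=0 payload=0x78: varint #3 complete (value=252175932); reset -> completed=3 acc=0 shift=0
byte[7]=0x9A cont=1 payload=0x1A: acc |= 26<<0 -> completed=3 acc=26 shift=7

Answer: 3 26 7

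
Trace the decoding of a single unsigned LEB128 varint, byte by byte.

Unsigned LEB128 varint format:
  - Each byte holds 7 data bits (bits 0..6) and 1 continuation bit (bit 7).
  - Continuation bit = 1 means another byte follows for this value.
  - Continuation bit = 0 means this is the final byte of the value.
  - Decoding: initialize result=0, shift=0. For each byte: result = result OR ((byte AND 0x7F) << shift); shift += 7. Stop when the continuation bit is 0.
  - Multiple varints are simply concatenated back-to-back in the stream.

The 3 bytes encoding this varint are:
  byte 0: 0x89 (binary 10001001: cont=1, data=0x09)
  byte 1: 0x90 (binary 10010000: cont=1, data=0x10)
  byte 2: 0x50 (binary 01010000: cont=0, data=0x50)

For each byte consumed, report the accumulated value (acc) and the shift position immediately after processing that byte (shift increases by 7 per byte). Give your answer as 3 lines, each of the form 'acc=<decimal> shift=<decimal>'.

Answer: acc=9 shift=7
acc=2057 shift=14
acc=1312777 shift=21

Derivation:
byte 0=0x89: payload=0x09=9, contrib = 9<<0 = 9; acc -> 9, shift -> 7
byte 1=0x90: payload=0x10=16, contrib = 16<<7 = 2048; acc -> 2057, shift -> 14
byte 2=0x50: payload=0x50=80, contrib = 80<<14 = 1310720; acc -> 1312777, shift -> 21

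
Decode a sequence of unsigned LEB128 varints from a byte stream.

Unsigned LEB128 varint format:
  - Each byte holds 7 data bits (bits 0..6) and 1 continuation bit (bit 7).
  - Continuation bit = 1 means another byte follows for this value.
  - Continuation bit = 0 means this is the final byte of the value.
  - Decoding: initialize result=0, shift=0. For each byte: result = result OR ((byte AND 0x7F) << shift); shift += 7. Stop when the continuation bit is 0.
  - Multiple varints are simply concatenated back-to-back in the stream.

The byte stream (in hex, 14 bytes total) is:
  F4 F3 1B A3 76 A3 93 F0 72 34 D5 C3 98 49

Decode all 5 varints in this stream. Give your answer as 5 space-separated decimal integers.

Answer: 457204 15139 240912803 52 153493973

Derivation:
  byte[0]=0xF4 cont=1 payload=0x74=116: acc |= 116<<0 -> acc=116 shift=7
  byte[1]=0xF3 cont=1 payload=0x73=115: acc |= 115<<7 -> acc=14836 shift=14
  byte[2]=0x1B cont=0 payload=0x1B=27: acc |= 27<<14 -> acc=457204 shift=21 [end]
Varint 1: bytes[0:3] = F4 F3 1B -> value 457204 (3 byte(s))
  byte[3]=0xA3 cont=1 payload=0x23=35: acc |= 35<<0 -> acc=35 shift=7
  byte[4]=0x76 cont=0 payload=0x76=118: acc |= 118<<7 -> acc=15139 shift=14 [end]
Varint 2: bytes[3:5] = A3 76 -> value 15139 (2 byte(s))
  byte[5]=0xA3 cont=1 payload=0x23=35: acc |= 35<<0 -> acc=35 shift=7
  byte[6]=0x93 cont=1 payload=0x13=19: acc |= 19<<7 -> acc=2467 shift=14
  byte[7]=0xF0 cont=1 payload=0x70=112: acc |= 112<<14 -> acc=1837475 shift=21
  byte[8]=0x72 cont=0 payload=0x72=114: acc |= 114<<21 -> acc=240912803 shift=28 [end]
Varint 3: bytes[5:9] = A3 93 F0 72 -> value 240912803 (4 byte(s))
  byte[9]=0x34 cont=0 payload=0x34=52: acc |= 52<<0 -> acc=52 shift=7 [end]
Varint 4: bytes[9:10] = 34 -> value 52 (1 byte(s))
  byte[10]=0xD5 cont=1 payload=0x55=85: acc |= 85<<0 -> acc=85 shift=7
  byte[11]=0xC3 cont=1 payload=0x43=67: acc |= 67<<7 -> acc=8661 shift=14
  byte[12]=0x98 cont=1 payload=0x18=24: acc |= 24<<14 -> acc=401877 shift=21
  byte[13]=0x49 cont=0 payload=0x49=73: acc |= 73<<21 -> acc=153493973 shift=28 [end]
Varint 5: bytes[10:14] = D5 C3 98 49 -> value 153493973 (4 byte(s))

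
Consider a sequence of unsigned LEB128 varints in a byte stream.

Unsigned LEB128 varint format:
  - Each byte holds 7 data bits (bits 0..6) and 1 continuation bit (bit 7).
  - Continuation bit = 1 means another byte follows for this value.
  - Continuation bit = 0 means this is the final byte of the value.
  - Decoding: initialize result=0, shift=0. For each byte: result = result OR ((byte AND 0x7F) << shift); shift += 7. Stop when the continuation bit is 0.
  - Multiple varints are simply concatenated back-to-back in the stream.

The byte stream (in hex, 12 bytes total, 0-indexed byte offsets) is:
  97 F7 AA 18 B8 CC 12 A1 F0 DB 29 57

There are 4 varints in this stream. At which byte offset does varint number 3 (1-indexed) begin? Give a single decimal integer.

Answer: 7

Derivation:
  byte[0]=0x97 cont=1 payload=0x17=23: acc |= 23<<0 -> acc=23 shift=7
  byte[1]=0xF7 cont=1 payload=0x77=119: acc |= 119<<7 -> acc=15255 shift=14
  byte[2]=0xAA cont=1 payload=0x2A=42: acc |= 42<<14 -> acc=703383 shift=21
  byte[3]=0x18 cont=0 payload=0x18=24: acc |= 24<<21 -> acc=51035031 shift=28 [end]
Varint 1: bytes[0:4] = 97 F7 AA 18 -> value 51035031 (4 byte(s))
  byte[4]=0xB8 cont=1 payload=0x38=56: acc |= 56<<0 -> acc=56 shift=7
  byte[5]=0xCC cont=1 payload=0x4C=76: acc |= 76<<7 -> acc=9784 shift=14
  byte[6]=0x12 cont=0 payload=0x12=18: acc |= 18<<14 -> acc=304696 shift=21 [end]
Varint 2: bytes[4:7] = B8 CC 12 -> value 304696 (3 byte(s))
  byte[7]=0xA1 cont=1 payload=0x21=33: acc |= 33<<0 -> acc=33 shift=7
  byte[8]=0xF0 cont=1 payload=0x70=112: acc |= 112<<7 -> acc=14369 shift=14
  byte[9]=0xDB cont=1 payload=0x5B=91: acc |= 91<<14 -> acc=1505313 shift=21
  byte[10]=0x29 cont=0 payload=0x29=41: acc |= 41<<21 -> acc=87488545 shift=28 [end]
Varint 3: bytes[7:11] = A1 F0 DB 29 -> value 87488545 (4 byte(s))
  byte[11]=0x57 cont=0 payload=0x57=87: acc |= 87<<0 -> acc=87 shift=7 [end]
Varint 4: bytes[11:12] = 57 -> value 87 (1 byte(s))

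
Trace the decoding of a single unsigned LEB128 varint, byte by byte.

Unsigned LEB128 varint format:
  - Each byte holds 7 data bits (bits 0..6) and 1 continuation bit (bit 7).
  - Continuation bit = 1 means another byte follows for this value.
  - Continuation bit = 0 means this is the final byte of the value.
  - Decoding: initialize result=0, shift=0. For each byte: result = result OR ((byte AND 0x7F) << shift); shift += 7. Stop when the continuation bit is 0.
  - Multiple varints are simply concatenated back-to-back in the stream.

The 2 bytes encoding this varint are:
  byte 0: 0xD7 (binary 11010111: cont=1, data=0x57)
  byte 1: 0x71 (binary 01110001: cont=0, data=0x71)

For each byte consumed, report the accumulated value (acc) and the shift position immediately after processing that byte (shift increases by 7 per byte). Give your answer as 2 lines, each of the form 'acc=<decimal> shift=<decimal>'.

Answer: acc=87 shift=7
acc=14551 shift=14

Derivation:
byte 0=0xD7: payload=0x57=87, contrib = 87<<0 = 87; acc -> 87, shift -> 7
byte 1=0x71: payload=0x71=113, contrib = 113<<7 = 14464; acc -> 14551, shift -> 14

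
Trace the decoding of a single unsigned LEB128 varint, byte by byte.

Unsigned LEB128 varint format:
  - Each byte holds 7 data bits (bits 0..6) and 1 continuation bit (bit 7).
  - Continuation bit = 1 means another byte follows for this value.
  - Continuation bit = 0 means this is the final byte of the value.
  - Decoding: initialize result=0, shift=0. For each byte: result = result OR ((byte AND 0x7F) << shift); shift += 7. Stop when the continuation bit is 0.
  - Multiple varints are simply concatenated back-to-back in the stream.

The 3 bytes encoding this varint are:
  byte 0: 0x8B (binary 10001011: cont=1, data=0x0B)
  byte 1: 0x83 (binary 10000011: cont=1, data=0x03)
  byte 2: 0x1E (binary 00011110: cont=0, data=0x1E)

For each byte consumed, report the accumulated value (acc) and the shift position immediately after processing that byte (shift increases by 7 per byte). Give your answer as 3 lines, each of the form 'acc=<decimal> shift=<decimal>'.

Answer: acc=11 shift=7
acc=395 shift=14
acc=491915 shift=21

Derivation:
byte 0=0x8B: payload=0x0B=11, contrib = 11<<0 = 11; acc -> 11, shift -> 7
byte 1=0x83: payload=0x03=3, contrib = 3<<7 = 384; acc -> 395, shift -> 14
byte 2=0x1E: payload=0x1E=30, contrib = 30<<14 = 491520; acc -> 491915, shift -> 21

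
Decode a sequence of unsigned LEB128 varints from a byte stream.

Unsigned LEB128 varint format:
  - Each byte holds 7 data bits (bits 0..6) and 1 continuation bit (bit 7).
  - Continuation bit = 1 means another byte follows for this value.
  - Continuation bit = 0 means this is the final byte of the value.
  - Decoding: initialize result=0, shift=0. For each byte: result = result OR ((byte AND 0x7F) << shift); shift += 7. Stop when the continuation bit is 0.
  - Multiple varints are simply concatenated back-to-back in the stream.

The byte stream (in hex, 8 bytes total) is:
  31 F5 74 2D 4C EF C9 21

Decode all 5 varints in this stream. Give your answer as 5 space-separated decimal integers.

Answer: 49 14965 45 76 550127

Derivation:
  byte[0]=0x31 cont=0 payload=0x31=49: acc |= 49<<0 -> acc=49 shift=7 [end]
Varint 1: bytes[0:1] = 31 -> value 49 (1 byte(s))
  byte[1]=0xF5 cont=1 payload=0x75=117: acc |= 117<<0 -> acc=117 shift=7
  byte[2]=0x74 cont=0 payload=0x74=116: acc |= 116<<7 -> acc=14965 shift=14 [end]
Varint 2: bytes[1:3] = F5 74 -> value 14965 (2 byte(s))
  byte[3]=0x2D cont=0 payload=0x2D=45: acc |= 45<<0 -> acc=45 shift=7 [end]
Varint 3: bytes[3:4] = 2D -> value 45 (1 byte(s))
  byte[4]=0x4C cont=0 payload=0x4C=76: acc |= 76<<0 -> acc=76 shift=7 [end]
Varint 4: bytes[4:5] = 4C -> value 76 (1 byte(s))
  byte[5]=0xEF cont=1 payload=0x6F=111: acc |= 111<<0 -> acc=111 shift=7
  byte[6]=0xC9 cont=1 payload=0x49=73: acc |= 73<<7 -> acc=9455 shift=14
  byte[7]=0x21 cont=0 payload=0x21=33: acc |= 33<<14 -> acc=550127 shift=21 [end]
Varint 5: bytes[5:8] = EF C9 21 -> value 550127 (3 byte(s))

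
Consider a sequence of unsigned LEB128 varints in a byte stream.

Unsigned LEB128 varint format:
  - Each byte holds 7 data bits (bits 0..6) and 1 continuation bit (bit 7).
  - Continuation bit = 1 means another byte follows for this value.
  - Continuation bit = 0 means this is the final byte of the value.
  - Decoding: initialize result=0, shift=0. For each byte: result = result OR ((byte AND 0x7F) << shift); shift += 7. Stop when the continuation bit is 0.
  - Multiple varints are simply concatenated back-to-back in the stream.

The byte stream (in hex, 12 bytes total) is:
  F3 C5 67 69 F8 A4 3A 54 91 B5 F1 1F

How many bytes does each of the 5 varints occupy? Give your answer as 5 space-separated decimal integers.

Answer: 3 1 3 1 4

Derivation:
  byte[0]=0xF3 cont=1 payload=0x73=115: acc |= 115<<0 -> acc=115 shift=7
  byte[1]=0xC5 cont=1 payload=0x45=69: acc |= 69<<7 -> acc=8947 shift=14
  byte[2]=0x67 cont=0 payload=0x67=103: acc |= 103<<14 -> acc=1696499 shift=21 [end]
Varint 1: bytes[0:3] = F3 C5 67 -> value 1696499 (3 byte(s))
  byte[3]=0x69 cont=0 payload=0x69=105: acc |= 105<<0 -> acc=105 shift=7 [end]
Varint 2: bytes[3:4] = 69 -> value 105 (1 byte(s))
  byte[4]=0xF8 cont=1 payload=0x78=120: acc |= 120<<0 -> acc=120 shift=7
  byte[5]=0xA4 cont=1 payload=0x24=36: acc |= 36<<7 -> acc=4728 shift=14
  byte[6]=0x3A cont=0 payload=0x3A=58: acc |= 58<<14 -> acc=955000 shift=21 [end]
Varint 3: bytes[4:7] = F8 A4 3A -> value 955000 (3 byte(s))
  byte[7]=0x54 cont=0 payload=0x54=84: acc |= 84<<0 -> acc=84 shift=7 [end]
Varint 4: bytes[7:8] = 54 -> value 84 (1 byte(s))
  byte[8]=0x91 cont=1 payload=0x11=17: acc |= 17<<0 -> acc=17 shift=7
  byte[9]=0xB5 cont=1 payload=0x35=53: acc |= 53<<7 -> acc=6801 shift=14
  byte[10]=0xF1 cont=1 payload=0x71=113: acc |= 113<<14 -> acc=1858193 shift=21
  byte[11]=0x1F cont=0 payload=0x1F=31: acc |= 31<<21 -> acc=66869905 shift=28 [end]
Varint 5: bytes[8:12] = 91 B5 F1 1F -> value 66869905 (4 byte(s))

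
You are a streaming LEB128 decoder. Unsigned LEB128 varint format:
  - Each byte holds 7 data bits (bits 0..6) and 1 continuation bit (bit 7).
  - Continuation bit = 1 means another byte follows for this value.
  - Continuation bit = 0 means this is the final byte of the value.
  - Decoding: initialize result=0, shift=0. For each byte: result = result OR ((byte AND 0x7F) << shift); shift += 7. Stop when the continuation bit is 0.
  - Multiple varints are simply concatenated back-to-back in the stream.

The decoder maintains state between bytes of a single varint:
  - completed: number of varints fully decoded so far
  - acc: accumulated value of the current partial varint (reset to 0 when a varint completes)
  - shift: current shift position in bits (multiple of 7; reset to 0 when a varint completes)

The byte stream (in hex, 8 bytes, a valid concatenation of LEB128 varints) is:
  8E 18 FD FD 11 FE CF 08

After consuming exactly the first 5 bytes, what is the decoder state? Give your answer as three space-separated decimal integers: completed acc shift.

Answer: 2 0 0

Derivation:
byte[0]=0x8E cont=1 payload=0x0E: acc |= 14<<0 -> completed=0 acc=14 shift=7
byte[1]=0x18 cont=0 payload=0x18: varint #1 complete (value=3086); reset -> completed=1 acc=0 shift=0
byte[2]=0xFD cont=1 payload=0x7D: acc |= 125<<0 -> completed=1 acc=125 shift=7
byte[3]=0xFD cont=1 payload=0x7D: acc |= 125<<7 -> completed=1 acc=16125 shift=14
byte[4]=0x11 cont=0 payload=0x11: varint #2 complete (value=294653); reset -> completed=2 acc=0 shift=0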